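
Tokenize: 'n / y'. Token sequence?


Scan left to right, longest-match per lexeme
Tokens: ID(n), OP(/), ID(y)


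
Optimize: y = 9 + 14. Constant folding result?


9 + 14 = 23 at compile time
Optimized: y = 23


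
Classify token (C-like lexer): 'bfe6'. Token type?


Pattern: letter/underscore followed by alphanumerics, not a keyword
Type: IDENTIFIER


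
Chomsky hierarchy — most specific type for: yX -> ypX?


LHS has context (more than one symbol) and |LHS| ≤ |RHS|
Classification: Type 1 (Context-Sensitive)


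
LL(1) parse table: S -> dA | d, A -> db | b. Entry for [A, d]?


For [A, d]: 'd' ∈ FIRST(db)
Entry: A -> db


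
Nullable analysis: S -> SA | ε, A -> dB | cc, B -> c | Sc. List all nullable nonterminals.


A nonterminal is nullable iff some alternative derives ε (directly, or every symbol in it is nullable)
Nullable: {S}


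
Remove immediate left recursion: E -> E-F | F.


Left-recursive alternatives: E-F; non-recursive: F
Introduce E': E -> FE', E' -> -FE' | ε


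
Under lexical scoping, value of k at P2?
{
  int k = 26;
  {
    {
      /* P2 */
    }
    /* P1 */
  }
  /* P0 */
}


P2's block does not declare k; resolves to the enclosing declaration at depth 0
k = 26


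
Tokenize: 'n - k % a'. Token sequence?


Scan left to right, longest-match per lexeme
Tokens: ID(n), OP(-), ID(k), OP(%), ID(a)


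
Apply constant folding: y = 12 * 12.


12 * 12 = 144 at compile time
Optimized: y = 144


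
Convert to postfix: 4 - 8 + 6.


Left to right (same or higher precedence on left)
Postfix: 4 8 - 6 +


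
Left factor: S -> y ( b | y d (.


Common prefix: 'y'
Factored: S -> y S', S' -> ( b | d (


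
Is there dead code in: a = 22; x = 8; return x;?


a is assigned but never read
Dead: 'a = 22'


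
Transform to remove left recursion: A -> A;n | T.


Left-recursive alternatives: A;n; non-recursive: T
Introduce A': A -> TA', A' -> ;nA' | ε


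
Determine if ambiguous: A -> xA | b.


right-linear, alternatives start with distinct terminals 'x' vs 'b': unique leftmost derivation
Unambiguous


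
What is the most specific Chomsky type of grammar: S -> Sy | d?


Left-linear: every RHS is a terminal or one nonterminal followed by a terminal
Classification: Type 3 (Regular)


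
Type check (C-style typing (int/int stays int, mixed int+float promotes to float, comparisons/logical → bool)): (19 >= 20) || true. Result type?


Operand types: bool || bool
Rule: logical operators take bool operands and yield bool
Result type: bool


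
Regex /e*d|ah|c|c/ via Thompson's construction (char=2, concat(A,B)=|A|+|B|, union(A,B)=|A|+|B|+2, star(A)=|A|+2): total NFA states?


Syntax tree has 6 char leaf(s), 3 union(s), 1 star(s)
chars contribute 6×2 = 12; each union adds +2; each star adds +2
Total: 12 + 6 + 2 = 20 states


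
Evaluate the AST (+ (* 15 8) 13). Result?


Evaluate inner: (* 15 8) = 120
Evaluate root: (+ 120 13) = 133
Result: 133


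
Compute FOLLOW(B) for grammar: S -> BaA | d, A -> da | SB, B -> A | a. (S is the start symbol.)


$ ∈ FOLLOW(S). For each A -> αBβ: add FIRST(β)\{ε} to FOLLOW(B); if β nullable, add FOLLOW(A).
FOLLOW(B) = {$, a, d}


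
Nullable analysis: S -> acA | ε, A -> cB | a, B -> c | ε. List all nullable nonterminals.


A nonterminal is nullable iff some alternative derives ε (directly, or every symbol in it is nullable)
Nullable: {B, S}


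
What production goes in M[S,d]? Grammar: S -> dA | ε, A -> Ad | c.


For [S, d]: 'd' ∈ FIRST(dA)
Entry: S -> dA


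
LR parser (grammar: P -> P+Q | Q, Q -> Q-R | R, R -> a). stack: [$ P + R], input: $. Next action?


'R' (not preceded by Q-) is the handle for Q -> R
Action: reduce (Q -> R)


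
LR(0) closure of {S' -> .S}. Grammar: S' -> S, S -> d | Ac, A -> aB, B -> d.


Start: S' -> .S
For each item with dot before a nonterminal B, add B -> .γ for every B-production
Closure: [S' -> .S, S -> .d, S -> .Ac, A -> .aB]


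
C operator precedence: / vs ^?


'/' is multiplicative (level 10); '^' is bitwise XOR (level 4)
Higher level binds tighter
'/' has higher precedence than '^'


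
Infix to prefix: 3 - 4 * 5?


'*' binds tighter: tree is (- 3 (* 4 5))
Prefix: - 3 * 4 5


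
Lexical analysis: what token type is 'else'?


Pattern: reserved word
Type: KEYWORD


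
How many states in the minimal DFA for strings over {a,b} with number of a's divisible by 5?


Track (count of a) mod 5: states 0..4, accept at 0
Minimal DFA: 5 states


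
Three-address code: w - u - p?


Break into single-operator statements:
t1 = w - u
t2 = t1 - p


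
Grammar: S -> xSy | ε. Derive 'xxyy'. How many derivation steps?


Derivation: S => xSy => xxSyy => xxyy
Steps: 3


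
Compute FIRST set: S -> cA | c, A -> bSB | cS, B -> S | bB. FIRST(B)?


Per alternative of B: FIRST(S) = {c}; FIRST(bB) = {b}
FIRST(B) = {b, c}


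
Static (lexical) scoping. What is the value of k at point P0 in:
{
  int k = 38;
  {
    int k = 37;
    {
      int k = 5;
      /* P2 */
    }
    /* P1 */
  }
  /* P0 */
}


k declared in the same block as P0
k = 38


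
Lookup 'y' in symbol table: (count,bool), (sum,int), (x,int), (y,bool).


Lookup 'y' → type bool


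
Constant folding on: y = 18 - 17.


18 - 17 = 1 at compile time
Optimized: y = 1


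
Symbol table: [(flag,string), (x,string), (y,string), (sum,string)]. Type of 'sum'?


Lookup 'sum' → type string


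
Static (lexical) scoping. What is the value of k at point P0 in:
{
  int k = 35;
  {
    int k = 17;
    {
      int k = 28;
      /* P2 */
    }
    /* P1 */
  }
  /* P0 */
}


k declared in the same block as P0
k = 35


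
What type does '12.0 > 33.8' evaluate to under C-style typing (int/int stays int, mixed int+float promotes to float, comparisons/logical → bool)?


Operand types: float > float
Rule: comparison yields bool
Result type: bool


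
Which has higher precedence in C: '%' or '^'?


'%' is multiplicative (level 10); '^' is bitwise XOR (level 4)
Higher level binds tighter
'%' has higher precedence than '^'


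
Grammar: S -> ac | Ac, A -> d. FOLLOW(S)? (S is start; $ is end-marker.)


$ ∈ FOLLOW(S). For each A -> αBβ: add FIRST(β)\{ε} to FOLLOW(B); if β nullable, add FOLLOW(A).
FOLLOW(S) = {$}


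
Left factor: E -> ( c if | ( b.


Common prefix: '('
Factored: E -> ( E', E' -> c if | b


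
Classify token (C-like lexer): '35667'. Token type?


Pattern: digits only
Type: INTEGER_LITERAL


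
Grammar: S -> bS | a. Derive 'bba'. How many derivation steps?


Derivation: S => bS => bbS => bba
Steps: 3


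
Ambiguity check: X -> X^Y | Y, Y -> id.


precedence layered via separate nonterminal Y: deterministic
Unambiguous


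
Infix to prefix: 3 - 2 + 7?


left-to-right (same/higher precedence on left): tree is (+ (- 3 2) 7)
Prefix: + - 3 2 7


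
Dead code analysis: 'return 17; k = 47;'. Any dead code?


statement follows a return and is unreachable
Dead: 'k = 47'


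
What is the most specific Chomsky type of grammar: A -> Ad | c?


Left-linear: every RHS is a terminal or one nonterminal followed by a terminal
Classification: Type 3 (Regular)


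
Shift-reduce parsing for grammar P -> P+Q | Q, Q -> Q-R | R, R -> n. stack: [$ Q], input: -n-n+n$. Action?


shift '-' to continue Q -> Q-R
Action: shift


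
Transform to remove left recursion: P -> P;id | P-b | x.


Left-recursive alternatives: P;id, P-b; non-recursive: x
Introduce P': P -> xP', P' -> ;idP' | -bP' | ε


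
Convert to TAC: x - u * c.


Break into single-operator statements:
t1 = u * c
t2 = x - t1


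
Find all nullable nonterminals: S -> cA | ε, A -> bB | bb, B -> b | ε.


A nonterminal is nullable iff some alternative derives ε (directly, or every symbol in it is nullable)
Nullable: {B, S}


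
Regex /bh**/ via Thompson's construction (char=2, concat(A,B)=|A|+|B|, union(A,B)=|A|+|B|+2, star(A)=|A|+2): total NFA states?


Syntax tree has 2 char leaf(s), 0 union(s), 2 star(s)
chars contribute 2×2 = 4; each union adds +2; each star adds +2
Total: 4 + 0 + 4 = 8 states


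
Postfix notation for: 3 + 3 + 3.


Left to right (same or higher precedence on left)
Postfix: 3 3 + 3 +


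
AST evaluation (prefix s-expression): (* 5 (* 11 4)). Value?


Evaluate inner: (* 11 4) = 44
Evaluate root: (* 5 44) = 220
Result: 220


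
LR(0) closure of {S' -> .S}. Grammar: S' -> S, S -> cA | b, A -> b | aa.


Start: S' -> .S
For each item with dot before a nonterminal B, add B -> .γ for every B-production
Closure: [S' -> .S, S -> .cA, S -> .b]


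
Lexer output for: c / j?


Scan left to right, longest-match per lexeme
Tokens: ID(c), OP(/), ID(j)


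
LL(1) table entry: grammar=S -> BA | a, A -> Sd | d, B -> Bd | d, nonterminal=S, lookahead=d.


For [S, d]: 'd' ∈ FIRST(BA)
Entry: S -> BA


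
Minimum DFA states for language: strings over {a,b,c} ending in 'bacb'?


Track the longest suffix of input matching a prefix of 'bacb': 5 classes (prefixes of length 0..4)
Minimal DFA: 5 states


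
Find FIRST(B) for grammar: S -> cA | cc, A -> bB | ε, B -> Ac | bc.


Per alternative of B: FIRST(Ac) = {b, c}; FIRST(bc) = {b}
FIRST(B) = {b, c}


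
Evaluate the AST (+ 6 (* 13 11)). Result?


Evaluate inner: (* 13 11) = 143
Evaluate root: (+ 6 143) = 149
Result: 149


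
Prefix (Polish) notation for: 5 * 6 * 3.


left-to-right (same/higher precedence on left): tree is (* (* 5 6) 3)
Prefix: * * 5 6 3


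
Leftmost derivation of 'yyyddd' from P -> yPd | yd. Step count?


Derivation: P => yPd => yyPdd => yyyddd
Steps: 3


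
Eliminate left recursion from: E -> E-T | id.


Left-recursive alternatives: E-T; non-recursive: id
Introduce E': E -> idE', E' -> -TE' | ε


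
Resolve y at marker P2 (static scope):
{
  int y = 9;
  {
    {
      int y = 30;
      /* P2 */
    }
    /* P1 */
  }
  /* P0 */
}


y declared in the same block as P2
y = 30


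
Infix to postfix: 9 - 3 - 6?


Left to right (same or higher precedence on left)
Postfix: 9 3 - 6 -


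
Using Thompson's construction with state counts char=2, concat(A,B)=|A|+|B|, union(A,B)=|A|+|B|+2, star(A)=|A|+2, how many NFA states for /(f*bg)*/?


Syntax tree has 3 char leaf(s), 0 union(s), 2 star(s)
chars contribute 3×2 = 6; each union adds +2; each star adds +2
Total: 6 + 0 + 4 = 10 states


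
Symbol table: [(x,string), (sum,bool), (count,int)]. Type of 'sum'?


Lookup 'sum' → type bool


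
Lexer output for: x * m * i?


Scan left to right, longest-match per lexeme
Tokens: ID(x), OP(*), ID(m), OP(*), ID(i)


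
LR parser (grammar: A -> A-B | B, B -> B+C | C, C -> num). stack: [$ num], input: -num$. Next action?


'num' on top is the handle for C -> num
Action: reduce (C -> num)


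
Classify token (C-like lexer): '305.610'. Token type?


Pattern: digits with a decimal point
Type: FLOAT_LITERAL


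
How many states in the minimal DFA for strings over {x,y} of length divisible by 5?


Track length mod 5: states 0..4, accept at 0
Minimal DFA: 5 states


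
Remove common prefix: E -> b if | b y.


Common prefix: 'b'
Factored: E -> b E', E' -> if | y


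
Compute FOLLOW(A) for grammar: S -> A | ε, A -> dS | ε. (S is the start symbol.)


$ ∈ FOLLOW(S). For each A -> αBβ: add FIRST(β)\{ε} to FOLLOW(B); if β nullable, add FOLLOW(A).
FOLLOW(A) = {$}


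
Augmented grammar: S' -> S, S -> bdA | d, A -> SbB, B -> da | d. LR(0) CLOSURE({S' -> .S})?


Start: S' -> .S
For each item with dot before a nonterminal B, add B -> .γ for every B-production
Closure: [S' -> .S, S -> .bdA, S -> .d]


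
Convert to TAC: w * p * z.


Break into single-operator statements:
t1 = w * p
t2 = t1 * z


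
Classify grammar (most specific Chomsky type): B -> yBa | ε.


Single nonterminal LHS, but y^n a^n is not regular
Classification: Type 2 (Context-Free)


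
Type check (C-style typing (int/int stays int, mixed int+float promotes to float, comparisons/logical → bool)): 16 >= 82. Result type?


Operand types: int >= int
Rule: comparison yields bool
Result type: bool


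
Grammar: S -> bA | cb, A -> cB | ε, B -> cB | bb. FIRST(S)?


Per alternative of S: FIRST(bA) = {b}; FIRST(cb) = {c}
FIRST(S) = {b, c}


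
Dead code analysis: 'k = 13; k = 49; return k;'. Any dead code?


first assignment to k is overwritten before any read
Dead: 'k = 13'


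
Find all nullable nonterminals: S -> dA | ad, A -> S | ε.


A nonterminal is nullable iff some alternative derives ε (directly, or every symbol in it is nullable)
Nullable: {A}


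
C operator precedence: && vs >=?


'>=' is relational (level 7); '&&' is logical AND (level 2)
Higher level binds tighter
'>=' has higher precedence than '&&'


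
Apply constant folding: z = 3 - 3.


3 - 3 = 0 at compile time
Optimized: z = 0


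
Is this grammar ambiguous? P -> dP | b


right-linear, alternatives start with distinct terminals 'd' vs 'b': unique leftmost derivation
Unambiguous


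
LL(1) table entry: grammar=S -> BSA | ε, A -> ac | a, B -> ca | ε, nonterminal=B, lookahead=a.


For [B, a]: ε is nullable and 'a' ∈ FOLLOW(B)
Entry: B -> ε


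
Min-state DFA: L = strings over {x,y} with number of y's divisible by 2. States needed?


Track (count of y) mod 2: states 0..1, accept at 0
Minimal DFA: 2 states


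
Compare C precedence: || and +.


'+' is additive (level 9); '||' is logical OR (level 1)
Higher level binds tighter
'+' has higher precedence than '||'


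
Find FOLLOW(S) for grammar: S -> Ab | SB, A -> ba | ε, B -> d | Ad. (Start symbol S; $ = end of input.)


$ ∈ FOLLOW(S). For each A -> αBβ: add FIRST(β)\{ε} to FOLLOW(B); if β nullable, add FOLLOW(A).
FOLLOW(S) = {$, b, d}


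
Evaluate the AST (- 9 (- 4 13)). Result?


Evaluate inner: (- 4 13) = -9
Evaluate root: (- 9 -9) = 18
Result: 18


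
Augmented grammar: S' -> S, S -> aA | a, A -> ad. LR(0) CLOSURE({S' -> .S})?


Start: S' -> .S
For each item with dot before a nonterminal B, add B -> .γ for every B-production
Closure: [S' -> .S, S -> .aA, S -> .a]


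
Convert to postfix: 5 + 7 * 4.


* has higher precedence, evaluate 7*4 first
Postfix: 5 7 4 * +


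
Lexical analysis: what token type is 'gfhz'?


Pattern: letter/underscore followed by alphanumerics, not a keyword
Type: IDENTIFIER


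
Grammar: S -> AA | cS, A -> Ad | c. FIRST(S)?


Per alternative of S: FIRST(AA) = {c}; FIRST(cS) = {c}
FIRST(S) = {c}


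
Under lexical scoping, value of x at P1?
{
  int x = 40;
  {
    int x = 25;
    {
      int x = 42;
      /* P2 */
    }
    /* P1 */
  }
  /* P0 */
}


x declared in the same block as P1
x = 25


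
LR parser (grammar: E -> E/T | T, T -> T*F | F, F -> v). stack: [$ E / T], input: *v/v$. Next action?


'*' can extend T; shift to build T -> T*F
Action: shift


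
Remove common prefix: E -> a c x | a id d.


Common prefix: 'a'
Factored: E -> a E', E' -> c x | id d


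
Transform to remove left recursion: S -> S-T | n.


Left-recursive alternatives: S-T; non-recursive: n
Introduce S': S -> nS', S' -> -TS' | ε


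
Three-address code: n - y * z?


Break into single-operator statements:
t1 = y * z
t2 = n - t1


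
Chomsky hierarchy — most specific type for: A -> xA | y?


Right-linear: every RHS is a terminal or a terminal followed by one nonterminal
Classification: Type 3 (Regular)


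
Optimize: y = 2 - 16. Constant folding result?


2 - 16 = -14 at compile time
Optimized: y = -14


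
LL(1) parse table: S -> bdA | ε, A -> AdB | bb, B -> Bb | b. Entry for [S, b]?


For [S, b]: 'b' ∈ FIRST(bdA)
Entry: S -> bdA


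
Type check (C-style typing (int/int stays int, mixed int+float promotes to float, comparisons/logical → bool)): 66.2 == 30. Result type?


Operand types: float == int
Rule: comparison yields bool
Result type: bool


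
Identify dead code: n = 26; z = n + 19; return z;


n is read by z's definition; z is returned
No dead code


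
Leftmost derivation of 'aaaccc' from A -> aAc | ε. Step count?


Derivation: A => aAc => aaAcc => aaaAccc => aaaccc
Steps: 4


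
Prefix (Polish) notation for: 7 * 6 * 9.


left-to-right (same/higher precedence on left): tree is (* (* 7 6) 9)
Prefix: * * 7 6 9


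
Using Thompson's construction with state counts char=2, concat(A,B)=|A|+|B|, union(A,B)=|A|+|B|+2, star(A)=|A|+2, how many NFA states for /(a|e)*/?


Syntax tree has 2 char leaf(s), 1 union(s), 1 star(s)
chars contribute 2×2 = 4; each union adds +2; each star adds +2
Total: 4 + 2 + 2 = 8 states


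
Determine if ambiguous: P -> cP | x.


right-linear, alternatives start with distinct terminals 'c' vs 'x': unique leftmost derivation
Unambiguous


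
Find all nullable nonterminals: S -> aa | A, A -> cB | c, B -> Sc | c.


A nonterminal is nullable iff some alternative derives ε (directly, or every symbol in it is nullable)
Nullable: {}


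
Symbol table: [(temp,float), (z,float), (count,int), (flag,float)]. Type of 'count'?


Lookup 'count' → type int


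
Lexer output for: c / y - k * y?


Scan left to right, longest-match per lexeme
Tokens: ID(c), OP(/), ID(y), OP(-), ID(k), OP(*), ID(y)


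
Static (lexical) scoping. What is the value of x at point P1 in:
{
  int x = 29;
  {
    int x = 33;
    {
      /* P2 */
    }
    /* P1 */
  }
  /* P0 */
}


x declared in the same block as P1
x = 33


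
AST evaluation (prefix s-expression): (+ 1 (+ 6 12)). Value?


Evaluate inner: (+ 6 12) = 18
Evaluate root: (+ 1 18) = 19
Result: 19


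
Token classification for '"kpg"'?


Pattern: double-quoted sequence
Type: STRING_LITERAL


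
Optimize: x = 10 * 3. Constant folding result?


10 * 3 = 30 at compile time
Optimized: x = 30


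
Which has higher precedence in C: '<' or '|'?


'<' is relational (level 7); '|' is bitwise OR (level 3)
Higher level binds tighter
'<' has higher precedence than '|'


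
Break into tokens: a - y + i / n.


Scan left to right, longest-match per lexeme
Tokens: ID(a), OP(-), ID(y), OP(+), ID(i), OP(/), ID(n)


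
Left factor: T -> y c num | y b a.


Common prefix: 'y'
Factored: T -> y T', T' -> c num | b a


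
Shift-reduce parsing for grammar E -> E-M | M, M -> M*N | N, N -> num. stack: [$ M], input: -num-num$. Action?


lookahead ∉ {*} so M won't extend; reduce E -> M
Action: reduce (E -> M)


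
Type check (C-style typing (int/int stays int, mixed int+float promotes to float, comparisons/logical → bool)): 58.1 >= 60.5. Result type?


Operand types: float >= float
Rule: comparison yields bool
Result type: bool


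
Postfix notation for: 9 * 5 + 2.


Left to right (same or higher precedence on left)
Postfix: 9 5 * 2 +


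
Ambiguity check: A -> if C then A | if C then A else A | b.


dangling else: 'if C then if C then b else b' parses two ways
Ambiguous


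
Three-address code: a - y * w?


Break into single-operator statements:
t1 = y * w
t2 = a - t1


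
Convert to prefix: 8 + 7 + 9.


left-to-right (same/higher precedence on left): tree is (+ (+ 8 7) 9)
Prefix: + + 8 7 9


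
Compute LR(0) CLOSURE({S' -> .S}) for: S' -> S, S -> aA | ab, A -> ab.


Start: S' -> .S
For each item with dot before a nonterminal B, add B -> .γ for every B-production
Closure: [S' -> .S, S -> .aA, S -> .ab]


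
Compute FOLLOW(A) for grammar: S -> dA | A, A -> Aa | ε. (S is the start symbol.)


$ ∈ FOLLOW(S). For each A -> αBβ: add FIRST(β)\{ε} to FOLLOW(B); if β nullable, add FOLLOW(A).
FOLLOW(A) = {$, a}


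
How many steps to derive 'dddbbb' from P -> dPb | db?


Derivation: P => dPb => ddPbb => dddbbb
Steps: 3


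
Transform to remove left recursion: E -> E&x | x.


Left-recursive alternatives: E&x; non-recursive: x
Introduce E': E -> xE', E' -> &xE' | ε


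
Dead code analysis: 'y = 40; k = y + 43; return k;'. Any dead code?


y is read by k's definition; k is returned
No dead code


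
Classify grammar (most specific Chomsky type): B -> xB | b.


Right-linear: every RHS is a terminal or a terminal followed by one nonterminal
Classification: Type 3 (Regular)


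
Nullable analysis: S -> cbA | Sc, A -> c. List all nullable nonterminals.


A nonterminal is nullable iff some alternative derives ε (directly, or every symbol in it is nullable)
Nullable: {}


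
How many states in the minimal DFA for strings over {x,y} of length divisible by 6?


Track length mod 6: states 0..5, accept at 0
Minimal DFA: 6 states


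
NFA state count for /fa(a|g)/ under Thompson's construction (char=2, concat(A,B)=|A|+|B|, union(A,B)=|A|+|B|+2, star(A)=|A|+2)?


Syntax tree has 4 char leaf(s), 1 union(s), 0 star(s)
chars contribute 4×2 = 8; each union adds +2; each star adds +2
Total: 8 + 2 + 0 = 10 states


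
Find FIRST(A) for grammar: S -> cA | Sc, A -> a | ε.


Per alternative of A: FIRST(a) = {a}; FIRST(ε) = {ε}
FIRST(A) = {a, ε}


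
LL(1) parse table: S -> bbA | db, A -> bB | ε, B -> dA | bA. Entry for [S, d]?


For [S, d]: 'd' ∈ FIRST(db)
Entry: S -> db


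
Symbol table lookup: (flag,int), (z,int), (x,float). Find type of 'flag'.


Lookup 'flag' → type int


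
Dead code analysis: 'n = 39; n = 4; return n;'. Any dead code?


first assignment to n is overwritten before any read
Dead: 'n = 39'


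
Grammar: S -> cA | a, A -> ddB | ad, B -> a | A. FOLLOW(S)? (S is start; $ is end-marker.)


$ ∈ FOLLOW(S). For each A -> αBβ: add FIRST(β)\{ε} to FOLLOW(B); if β nullable, add FOLLOW(A).
FOLLOW(S) = {$}


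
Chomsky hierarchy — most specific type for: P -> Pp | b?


Left-linear: every RHS is a terminal or one nonterminal followed by a terminal
Classification: Type 3 (Regular)


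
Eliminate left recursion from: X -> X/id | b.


Left-recursive alternatives: X/id; non-recursive: b
Introduce X': X -> bX', X' -> /idX' | ε


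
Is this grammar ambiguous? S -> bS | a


right-linear, alternatives start with distinct terminals 'b' vs 'a': unique leftmost derivation
Unambiguous


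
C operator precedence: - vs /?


'/' is multiplicative (level 10); '-' is additive (level 9)
Higher level binds tighter
'/' has higher precedence than '-'


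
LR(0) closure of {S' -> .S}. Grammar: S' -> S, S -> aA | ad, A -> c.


Start: S' -> .S
For each item with dot before a nonterminal B, add B -> .γ for every B-production
Closure: [S' -> .S, S -> .aA, S -> .ad]


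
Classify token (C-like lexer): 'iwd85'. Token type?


Pattern: letter/underscore followed by alphanumerics, not a keyword
Type: IDENTIFIER


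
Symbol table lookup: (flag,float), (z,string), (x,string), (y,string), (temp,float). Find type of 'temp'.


Lookup 'temp' → type float


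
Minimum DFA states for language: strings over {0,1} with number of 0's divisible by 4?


Track (count of 0) mod 4: states 0..3, accept at 0
Minimal DFA: 4 states


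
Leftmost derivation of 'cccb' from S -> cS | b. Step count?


Derivation: S => cS => ccS => cccS => cccb
Steps: 4


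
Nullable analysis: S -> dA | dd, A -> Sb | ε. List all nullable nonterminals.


A nonterminal is nullable iff some alternative derives ε (directly, or every symbol in it is nullable)
Nullable: {A}


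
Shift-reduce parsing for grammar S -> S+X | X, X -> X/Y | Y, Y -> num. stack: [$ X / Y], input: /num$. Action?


handle 'X/Y' on top
Action: reduce (X -> X/Y)


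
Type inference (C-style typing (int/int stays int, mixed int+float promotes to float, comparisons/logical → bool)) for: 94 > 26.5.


Operand types: int > float
Rule: comparison yields bool
Result type: bool


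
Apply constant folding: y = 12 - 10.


12 - 10 = 2 at compile time
Optimized: y = 2


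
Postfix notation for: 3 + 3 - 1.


Left to right (same or higher precedence on left)
Postfix: 3 3 + 1 -


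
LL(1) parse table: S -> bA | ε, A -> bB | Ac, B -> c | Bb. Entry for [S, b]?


For [S, b]: 'b' ∈ FIRST(bA)
Entry: S -> bA


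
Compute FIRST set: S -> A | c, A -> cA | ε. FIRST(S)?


Per alternative of S: FIRST(A) = {c, ε}; FIRST(c) = {c}
FIRST(S) = {c, ε}


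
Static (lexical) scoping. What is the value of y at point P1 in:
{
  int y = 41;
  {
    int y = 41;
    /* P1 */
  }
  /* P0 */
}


y declared in the same block as P1
y = 41


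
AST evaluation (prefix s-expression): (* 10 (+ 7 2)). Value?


Evaluate inner: (+ 7 2) = 9
Evaluate root: (* 10 9) = 90
Result: 90


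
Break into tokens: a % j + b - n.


Scan left to right, longest-match per lexeme
Tokens: ID(a), OP(%), ID(j), OP(+), ID(b), OP(-), ID(n)


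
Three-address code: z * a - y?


Break into single-operator statements:
t1 = z * a
t2 = t1 - y


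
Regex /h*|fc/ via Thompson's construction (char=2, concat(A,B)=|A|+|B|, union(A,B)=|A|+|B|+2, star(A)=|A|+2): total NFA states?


Syntax tree has 3 char leaf(s), 1 union(s), 1 star(s)
chars contribute 3×2 = 6; each union adds +2; each star adds +2
Total: 6 + 2 + 2 = 10 states


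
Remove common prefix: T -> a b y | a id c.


Common prefix: 'a'
Factored: T -> a T', T' -> b y | id c


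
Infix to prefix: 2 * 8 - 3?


left-to-right (same/higher precedence on left): tree is (- (* 2 8) 3)
Prefix: - * 2 8 3


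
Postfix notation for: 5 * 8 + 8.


Left to right (same or higher precedence on left)
Postfix: 5 8 * 8 +


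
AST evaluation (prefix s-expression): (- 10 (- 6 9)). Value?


Evaluate inner: (- 6 9) = -3
Evaluate root: (- 10 -3) = 13
Result: 13


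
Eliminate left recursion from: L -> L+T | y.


Left-recursive alternatives: L+T; non-recursive: y
Introduce L': L -> yL', L' -> +TL' | ε


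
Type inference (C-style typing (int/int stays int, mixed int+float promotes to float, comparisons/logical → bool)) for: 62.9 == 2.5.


Operand types: float == float
Rule: comparison yields bool
Result type: bool


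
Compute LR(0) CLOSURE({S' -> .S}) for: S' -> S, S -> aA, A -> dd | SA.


Start: S' -> .S
For each item with dot before a nonterminal B, add B -> .γ for every B-production
Closure: [S' -> .S, S -> .aA]


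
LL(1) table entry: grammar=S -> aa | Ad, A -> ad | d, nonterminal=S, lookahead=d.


For [S, d]: 'd' ∈ FIRST(Ad)
Entry: S -> Ad


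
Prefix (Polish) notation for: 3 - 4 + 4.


left-to-right (same/higher precedence on left): tree is (+ (- 3 4) 4)
Prefix: + - 3 4 4


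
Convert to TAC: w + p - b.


Break into single-operator statements:
t1 = w + p
t2 = t1 - b


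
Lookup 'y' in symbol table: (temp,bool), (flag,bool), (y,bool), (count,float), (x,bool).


Lookup 'y' → type bool


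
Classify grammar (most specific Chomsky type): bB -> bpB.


LHS has context (more than one symbol) and |LHS| ≤ |RHS|
Classification: Type 1 (Context-Sensitive)


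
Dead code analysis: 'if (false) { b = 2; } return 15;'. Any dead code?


condition is constant false, so the whole block is unreachable
Dead: 'if (false) { b = 2; }'


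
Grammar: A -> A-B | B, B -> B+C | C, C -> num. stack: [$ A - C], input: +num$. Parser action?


'C' (not preceded by B+) is the handle for B -> C
Action: reduce (B -> C)


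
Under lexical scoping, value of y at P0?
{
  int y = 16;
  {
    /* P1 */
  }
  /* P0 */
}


y declared in the same block as P0
y = 16


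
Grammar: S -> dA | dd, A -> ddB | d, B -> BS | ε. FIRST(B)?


Per alternative of B: FIRST(BS) = {d}; FIRST(ε) = {ε}
FIRST(B) = {d, ε}


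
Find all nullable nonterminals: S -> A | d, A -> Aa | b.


A nonterminal is nullable iff some alternative derives ε (directly, or every symbol in it is nullable)
Nullable: {}


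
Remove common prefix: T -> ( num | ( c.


Common prefix: '('
Factored: T -> ( T', T' -> num | c


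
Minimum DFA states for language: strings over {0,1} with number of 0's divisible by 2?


Track (count of 0) mod 2: states 0..1, accept at 0
Minimal DFA: 2 states


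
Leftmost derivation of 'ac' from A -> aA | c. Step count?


Derivation: A => aA => ac
Steps: 2


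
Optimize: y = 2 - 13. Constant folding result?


2 - 13 = -11 at compile time
Optimized: y = -11


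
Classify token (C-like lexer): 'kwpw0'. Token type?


Pattern: letter/underscore followed by alphanumerics, not a keyword
Type: IDENTIFIER


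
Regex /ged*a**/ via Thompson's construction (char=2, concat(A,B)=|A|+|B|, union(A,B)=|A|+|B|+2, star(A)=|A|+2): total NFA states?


Syntax tree has 4 char leaf(s), 0 union(s), 3 star(s)
chars contribute 4×2 = 8; each union adds +2; each star adds +2
Total: 8 + 0 + 6 = 14 states


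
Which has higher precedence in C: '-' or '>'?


'-' is additive (level 9); '>' is relational (level 7)
Higher level binds tighter
'-' has higher precedence than '>'


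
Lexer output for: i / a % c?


Scan left to right, longest-match per lexeme
Tokens: ID(i), OP(/), ID(a), OP(%), ID(c)


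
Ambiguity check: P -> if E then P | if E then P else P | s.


dangling else: 'if E then if E then s else s' parses two ways
Ambiguous


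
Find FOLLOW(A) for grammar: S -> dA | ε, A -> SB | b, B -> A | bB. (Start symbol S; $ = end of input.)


$ ∈ FOLLOW(S). For each A -> αBβ: add FIRST(β)\{ε} to FOLLOW(B); if β nullable, add FOLLOW(A).
FOLLOW(A) = {$, b, d}


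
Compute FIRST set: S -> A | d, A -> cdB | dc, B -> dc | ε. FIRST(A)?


Per alternative of A: FIRST(cdB) = {c}; FIRST(dc) = {d}
FIRST(A) = {c, d}


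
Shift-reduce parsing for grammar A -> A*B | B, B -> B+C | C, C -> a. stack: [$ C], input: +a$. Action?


'C' (not preceded by B+) is the handle for B -> C
Action: reduce (B -> C)


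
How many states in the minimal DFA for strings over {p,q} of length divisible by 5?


Track length mod 5: states 0..4, accept at 0
Minimal DFA: 5 states


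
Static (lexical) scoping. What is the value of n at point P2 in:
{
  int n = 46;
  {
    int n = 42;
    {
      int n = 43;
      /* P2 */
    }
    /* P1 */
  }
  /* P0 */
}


n declared in the same block as P2
n = 43


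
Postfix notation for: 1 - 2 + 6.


Left to right (same or higher precedence on left)
Postfix: 1 2 - 6 +


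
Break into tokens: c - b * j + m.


Scan left to right, longest-match per lexeme
Tokens: ID(c), OP(-), ID(b), OP(*), ID(j), OP(+), ID(m)


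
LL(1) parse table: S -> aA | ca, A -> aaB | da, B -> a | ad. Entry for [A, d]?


For [A, d]: 'd' ∈ FIRST(da)
Entry: A -> da


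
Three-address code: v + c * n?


Break into single-operator statements:
t1 = c * n
t2 = v + t1


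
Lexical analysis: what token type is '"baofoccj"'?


Pattern: double-quoted sequence
Type: STRING_LITERAL


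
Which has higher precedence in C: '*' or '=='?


'*' is multiplicative (level 10); '==' is equality (level 6)
Higher level binds tighter
'*' has higher precedence than '=='


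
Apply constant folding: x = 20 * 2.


20 * 2 = 40 at compile time
Optimized: x = 40


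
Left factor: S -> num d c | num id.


Common prefix: 'num'
Factored: S -> num S', S' -> d c | id


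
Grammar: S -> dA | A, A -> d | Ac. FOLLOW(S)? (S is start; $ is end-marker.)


$ ∈ FOLLOW(S). For each A -> αBβ: add FIRST(β)\{ε} to FOLLOW(B); if β nullable, add FOLLOW(A).
FOLLOW(S) = {$}


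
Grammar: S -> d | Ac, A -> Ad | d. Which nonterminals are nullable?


A nonterminal is nullable iff some alternative derives ε (directly, or every symbol in it is nullable)
Nullable: {}


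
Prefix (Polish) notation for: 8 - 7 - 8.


left-to-right (same/higher precedence on left): tree is (- (- 8 7) 8)
Prefix: - - 8 7 8


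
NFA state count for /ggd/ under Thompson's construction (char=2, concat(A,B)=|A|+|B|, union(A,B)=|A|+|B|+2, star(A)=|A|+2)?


Syntax tree has 3 char leaf(s), 0 union(s), 0 star(s)
chars contribute 3×2 = 6; each union adds +2; each star adds +2
Total: 6 + 0 + 0 = 6 states


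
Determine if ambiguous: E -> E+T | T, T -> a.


precedence layered via separate nonterminal T: deterministic
Unambiguous


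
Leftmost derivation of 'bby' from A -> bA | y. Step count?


Derivation: A => bA => bbA => bby
Steps: 3


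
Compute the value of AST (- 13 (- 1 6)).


Evaluate inner: (- 1 6) = -5
Evaluate root: (- 13 -5) = 18
Result: 18


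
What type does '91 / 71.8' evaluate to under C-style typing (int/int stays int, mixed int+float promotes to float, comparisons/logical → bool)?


Operand types: int / float
Rule: mixed int/float promotes to float; int/int stays int
Result type: float


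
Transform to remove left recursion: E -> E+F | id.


Left-recursive alternatives: E+F; non-recursive: id
Introduce E': E -> idE', E' -> +FE' | ε


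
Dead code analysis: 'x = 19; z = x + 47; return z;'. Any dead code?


x is read by z's definition; z is returned
No dead code


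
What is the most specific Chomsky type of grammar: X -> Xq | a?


Left-linear: every RHS is a terminal or one nonterminal followed by a terminal
Classification: Type 3 (Regular)


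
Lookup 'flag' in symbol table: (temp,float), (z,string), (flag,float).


Lookup 'flag' → type float


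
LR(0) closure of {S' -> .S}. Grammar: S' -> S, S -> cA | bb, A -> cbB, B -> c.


Start: S' -> .S
For each item with dot before a nonterminal B, add B -> .γ for every B-production
Closure: [S' -> .S, S -> .cA, S -> .bb]


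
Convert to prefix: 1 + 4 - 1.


left-to-right (same/higher precedence on left): tree is (- (+ 1 4) 1)
Prefix: - + 1 4 1


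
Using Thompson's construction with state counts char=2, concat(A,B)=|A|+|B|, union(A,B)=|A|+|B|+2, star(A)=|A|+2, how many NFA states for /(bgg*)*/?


Syntax tree has 3 char leaf(s), 0 union(s), 2 star(s)
chars contribute 3×2 = 6; each union adds +2; each star adds +2
Total: 6 + 0 + 4 = 10 states


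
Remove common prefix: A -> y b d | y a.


Common prefix: 'y'
Factored: A -> y A', A' -> b d | a


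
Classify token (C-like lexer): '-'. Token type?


Pattern: operator symbol
Type: OPERATOR


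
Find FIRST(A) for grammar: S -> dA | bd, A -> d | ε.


Per alternative of A: FIRST(d) = {d}; FIRST(ε) = {ε}
FIRST(A) = {d, ε}


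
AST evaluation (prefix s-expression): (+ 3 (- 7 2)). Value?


Evaluate inner: (- 7 2) = 5
Evaluate root: (+ 3 5) = 8
Result: 8


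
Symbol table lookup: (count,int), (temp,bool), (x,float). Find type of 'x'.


Lookup 'x' → type float


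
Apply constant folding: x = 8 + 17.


8 + 17 = 25 at compile time
Optimized: x = 25


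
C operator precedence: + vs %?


'%' is multiplicative (level 10); '+' is additive (level 9)
Higher level binds tighter
'%' has higher precedence than '+'


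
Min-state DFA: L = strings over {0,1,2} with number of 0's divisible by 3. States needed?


Track (count of 0) mod 3: states 0..2, accept at 0
Minimal DFA: 3 states


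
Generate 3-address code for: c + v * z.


Break into single-operator statements:
t1 = v * z
t2 = c + t1


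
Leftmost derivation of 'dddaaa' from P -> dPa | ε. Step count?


Derivation: P => dPa => ddPaa => dddPaaa => dddaaa
Steps: 4


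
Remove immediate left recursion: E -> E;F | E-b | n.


Left-recursive alternatives: E;F, E-b; non-recursive: n
Introduce E': E -> nE', E' -> ;FE' | -bE' | ε


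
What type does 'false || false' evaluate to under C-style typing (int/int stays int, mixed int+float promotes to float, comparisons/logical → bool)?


Operand types: bool || bool
Rule: logical operators take bool operands and yield bool
Result type: bool


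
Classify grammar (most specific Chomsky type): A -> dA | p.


Right-linear: every RHS is a terminal or a terminal followed by one nonterminal
Classification: Type 3 (Regular)


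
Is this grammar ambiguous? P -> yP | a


right-linear, alternatives start with distinct terminals 'y' vs 'a': unique leftmost derivation
Unambiguous


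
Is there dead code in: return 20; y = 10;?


statement follows a return and is unreachable
Dead: 'y = 10'


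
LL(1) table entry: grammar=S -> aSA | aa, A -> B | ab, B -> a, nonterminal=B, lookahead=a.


For [B, a]: 'a' ∈ FIRST(a)
Entry: B -> a


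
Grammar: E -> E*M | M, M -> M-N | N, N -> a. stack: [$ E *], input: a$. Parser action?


no handle ('E*' is not any RHS); shift 'a'
Action: shift


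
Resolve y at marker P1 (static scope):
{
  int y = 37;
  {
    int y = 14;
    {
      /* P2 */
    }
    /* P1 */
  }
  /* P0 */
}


y declared in the same block as P1
y = 14


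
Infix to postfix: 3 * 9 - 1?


Left to right (same or higher precedence on left)
Postfix: 3 9 * 1 -


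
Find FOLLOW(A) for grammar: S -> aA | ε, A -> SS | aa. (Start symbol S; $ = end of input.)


$ ∈ FOLLOW(S). For each A -> αBβ: add FIRST(β)\{ε} to FOLLOW(B); if β nullable, add FOLLOW(A).
FOLLOW(A) = {$, a}


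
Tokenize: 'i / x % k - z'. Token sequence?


Scan left to right, longest-match per lexeme
Tokens: ID(i), OP(/), ID(x), OP(%), ID(k), OP(-), ID(z)


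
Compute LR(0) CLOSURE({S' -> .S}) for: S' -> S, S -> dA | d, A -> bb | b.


Start: S' -> .S
For each item with dot before a nonterminal B, add B -> .γ for every B-production
Closure: [S' -> .S, S -> .dA, S -> .d]


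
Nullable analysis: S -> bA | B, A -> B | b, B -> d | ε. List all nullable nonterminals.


A nonterminal is nullable iff some alternative derives ε (directly, or every symbol in it is nullable)
Nullable: {A, B, S}


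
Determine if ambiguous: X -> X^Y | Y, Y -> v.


precedence layered via separate nonterminal Y: deterministic
Unambiguous


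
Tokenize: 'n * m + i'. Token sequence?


Scan left to right, longest-match per lexeme
Tokens: ID(n), OP(*), ID(m), OP(+), ID(i)


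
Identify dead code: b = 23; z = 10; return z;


b is assigned but never read
Dead: 'b = 23'


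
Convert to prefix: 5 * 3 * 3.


left-to-right (same/higher precedence on left): tree is (* (* 5 3) 3)
Prefix: * * 5 3 3


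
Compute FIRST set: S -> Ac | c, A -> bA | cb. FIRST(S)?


Per alternative of S: FIRST(Ac) = {b, c}; FIRST(c) = {c}
FIRST(S) = {b, c}


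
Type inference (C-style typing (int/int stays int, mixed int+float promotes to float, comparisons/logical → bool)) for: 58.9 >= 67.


Operand types: float >= int
Rule: comparison yields bool
Result type: bool


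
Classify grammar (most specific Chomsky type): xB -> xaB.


LHS has context (more than one symbol) and |LHS| ≤ |RHS|
Classification: Type 1 (Context-Sensitive)


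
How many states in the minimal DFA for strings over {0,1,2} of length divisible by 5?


Track length mod 5: states 0..4, accept at 0
Minimal DFA: 5 states


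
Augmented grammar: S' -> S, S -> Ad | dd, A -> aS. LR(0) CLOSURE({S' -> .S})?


Start: S' -> .S
For each item with dot before a nonterminal B, add B -> .γ for every B-production
Closure: [S' -> .S, S -> .Ad, S -> .dd, A -> .aS]


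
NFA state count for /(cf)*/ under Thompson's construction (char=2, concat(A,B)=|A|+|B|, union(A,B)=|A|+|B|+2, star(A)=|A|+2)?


Syntax tree has 2 char leaf(s), 0 union(s), 1 star(s)
chars contribute 2×2 = 4; each union adds +2; each star adds +2
Total: 4 + 0 + 2 = 6 states
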